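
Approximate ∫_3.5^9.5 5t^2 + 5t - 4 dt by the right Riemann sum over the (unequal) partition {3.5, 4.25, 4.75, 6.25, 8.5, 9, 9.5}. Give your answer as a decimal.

1850.609375

Subinterval widths: 0.75, 0.5, 1.5, 2.25, 0.5, 0.5.
Right endpoints: 4.25, 4.75, 6.25, 8.5, 9, 9.5.
f(4.25) = 107.5625, f(4.75) = 132.5625, f(6.25) = 222.5625, f(8.5) = 399.75, f(9) = 446, f(9.5) = 494.75.
Sum = Σ Δt_i · f(t_i).
Sum = 1850.609375.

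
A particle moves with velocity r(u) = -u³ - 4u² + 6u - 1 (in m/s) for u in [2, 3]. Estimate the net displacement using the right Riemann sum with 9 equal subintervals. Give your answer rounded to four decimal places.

-29.4403

Δu = (3 − 2)/9 = 1/9.
Right endpoints: 19/9, 20/9, 7/3, 22/9, 23/9, 8/3, 25/9, 26/9, 3.
r(19/9) = -11350/729, r(20/9) = -13409/729, r(7/3) = -580/27, r(22/9) = -18109/729, r(23/9) = -20762/729, r(8/3) = -875/27, r(25/9) = -26704/729, r(26/9) = -30005/729, r(3) = -46.
Sum = Δu · [r(19/9) + r(20/9) + r(7/3) + ...].
Sum ≈ -29.4403.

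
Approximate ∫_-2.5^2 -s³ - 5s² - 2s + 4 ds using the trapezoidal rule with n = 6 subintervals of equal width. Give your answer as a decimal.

-15.15234375

Δs = (2 − (-2.5))/6 = 0.75.
f(-2.5) = -6.625, f(-1.75) = -2.453125, f(-1) = 2, f(-0.25) = 4.203125, f(0.5) = 1.625, f(1.25) = -8.265625, f(2) = -28.
T_6 = (Δs/2)·[f(s_0) + 2f(s_1) + ... + 2f(s_{5}) + f(s_6)].
Sum = -15.15234375.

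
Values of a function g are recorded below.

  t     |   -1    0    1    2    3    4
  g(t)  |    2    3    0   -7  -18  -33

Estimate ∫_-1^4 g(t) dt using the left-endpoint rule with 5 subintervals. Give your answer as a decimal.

Δt = 1.
Sum = 1·[2 + 3 + 0 + (-7) + (-18)] = -20.

-20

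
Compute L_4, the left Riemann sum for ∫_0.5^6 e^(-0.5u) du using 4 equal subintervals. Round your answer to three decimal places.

2.016

Δu = (6 − 0.5)/4 = 1.375.
Left endpoints: 0.5, 1.875, 3.25, 4.625.
f(0.5) ≈ 0.779, f(1.875) ≈ 0.392, f(3.25) ≈ 0.197, f(4.625) ≈ 0.099.
Sum = Δu · [f(0.5) + f(1.875) + f(3.25) + f(4.625)].
Sum ≈ 2.016.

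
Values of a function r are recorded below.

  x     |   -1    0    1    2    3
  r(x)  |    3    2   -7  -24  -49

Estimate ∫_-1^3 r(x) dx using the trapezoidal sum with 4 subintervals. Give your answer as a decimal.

Δx = 1.
T_4 = (1/2)·[3 + 2·2 + 2·(-7) + 2·(-24) + (-49)] = -52.

-52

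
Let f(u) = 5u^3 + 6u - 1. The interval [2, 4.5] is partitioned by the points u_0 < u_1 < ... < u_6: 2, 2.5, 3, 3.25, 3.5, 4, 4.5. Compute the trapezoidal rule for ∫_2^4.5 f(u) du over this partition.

543.14453125

Subinterval widths: 0.5, 0.5, 0.25, 0.25, 0.5, 0.5.
f(2) = 51, f(2.5) = 92.125, f(3) = 152, f(3.25) = 190.140625, f(3.5) = 234.375, f(4) = 343, f(4.5) = 481.625.
On each subinterval the trapezoid contributes (Δu_i/2)·[f(u_{i-1}) + f(u_i)].
Sum = 543.14453125.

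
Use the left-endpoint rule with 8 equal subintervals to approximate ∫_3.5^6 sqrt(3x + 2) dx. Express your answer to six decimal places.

Δx = (6 − 3.5)/8 = 0.3125.
Left endpoints: 3.5, 3.8125, 4.125, 4.4375, 4.75, 5.0625, 5.375, 5.6875.
f(3.5) ≈ 3.535534, f(3.8125) ≈ 3.665720, f(4.125) ≈ 3.791438, f(4.4375) ≈ 3.913119, f(4.75) ≈ 4.031129, f(5.0625) ≈ 4.145781, f(5.375) ≈ 4.257347, f(5.6875) ≈ 4.366062.
Sum = Δx · [f(3.5) + f(3.8125) + f(4.125) + ...].
Sum ≈ 9.908165.

9.908165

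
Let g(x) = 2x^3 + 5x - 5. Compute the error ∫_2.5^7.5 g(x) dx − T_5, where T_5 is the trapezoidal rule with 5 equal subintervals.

Exact integral: ∫_2.5^7.5 g(x) dx = 1662.5.
T_5 = 1687.5.
Error = 1662.5 − 1687.5 = -25.

-25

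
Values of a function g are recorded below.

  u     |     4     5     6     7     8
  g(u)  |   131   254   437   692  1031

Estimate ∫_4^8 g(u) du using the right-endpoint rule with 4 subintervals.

2414

Δu = 1.
Sum = 1·[254 + 437 + 692 + 1031] = 2414.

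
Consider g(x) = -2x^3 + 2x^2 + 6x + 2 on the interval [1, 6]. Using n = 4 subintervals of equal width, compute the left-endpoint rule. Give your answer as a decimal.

Δx = (6 − 1)/4 = 1.25.
Left endpoints: 1, 2.25, 3.5, 4.75.
g(1) = 8, g(2.25) = 2.84375, g(3.5) = -38.25, g(4.75) = -138.71875.
Sum = Δx · [g(1) + g(2.25) + g(3.5) + g(4.75)].
Sum = -207.65625.

-207.65625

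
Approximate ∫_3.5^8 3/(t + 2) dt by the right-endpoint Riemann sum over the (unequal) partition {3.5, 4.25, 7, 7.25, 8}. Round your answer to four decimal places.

1.5827

Subinterval widths: 0.75, 2.75, 0.25, 0.75.
Right endpoints: 4.25, 7, 7.25, 8.
f(4.25) = 0.48, f(7) = 1/3, f(7.25) = 12/37, f(8) = 0.3.
Sum = Σ Δt_i · f(t_i).
Sum ≈ 1.5827.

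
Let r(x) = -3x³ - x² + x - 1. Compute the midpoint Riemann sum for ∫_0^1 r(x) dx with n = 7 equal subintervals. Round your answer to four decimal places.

-1.5740

Δx = (1 − 0)/7 = 1/7.
Midpoints: 1/14, 3/14, 5/14, 0.5, 9/14, 11/14, 13/14.
r(1/14) = -2565/2744, r(3/14) = -2363/2744, r(5/14) = -2489/2744, r(0.5) = -1.125, r(9/14) = -4301/2744, r(11/14) = -6275/2744, r(13/14) = -9153/2744.
Sum = Δx · [r(1/14) + r(3/14) + r(5/14) + ...].
Sum ≈ -1.5740.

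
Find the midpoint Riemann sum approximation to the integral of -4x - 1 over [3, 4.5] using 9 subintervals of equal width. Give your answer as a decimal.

-24

Δx = (4.5 − 3)/9 = 1/6.
Midpoints: 37/12, 3.25, 41/12, 43/12, 3.75, 47/12, 49/12, 4.25, 53/12.
f(37/12) = -40/3, f(3.25) = -14, f(41/12) = -44/3, f(43/12) = -46/3, f(3.75) = -16, f(47/12) = -50/3, f(49/12) = -52/3, f(4.25) = -18, f(53/12) = -56/3.
Sum = Δx · [f(37/12) + f(3.25) + f(41/12) + ...].
Sum = -24.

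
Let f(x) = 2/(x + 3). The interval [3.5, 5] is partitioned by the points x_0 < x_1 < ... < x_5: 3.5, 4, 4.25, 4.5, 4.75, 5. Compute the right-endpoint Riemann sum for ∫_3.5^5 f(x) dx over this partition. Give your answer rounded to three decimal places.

Subinterval widths: 0.5, 0.25, 0.25, 0.25, 0.25.
Right endpoints: 4, 4.25, 4.5, 4.75, 5.
f(4) = 2/7, f(4.25) = 8/29, f(4.5) = 4/15, f(4.75) = 8/31, f(5) = 0.25.
Sum = Σ Δx_i · f(x_i).
Sum ≈ 0.406.

0.406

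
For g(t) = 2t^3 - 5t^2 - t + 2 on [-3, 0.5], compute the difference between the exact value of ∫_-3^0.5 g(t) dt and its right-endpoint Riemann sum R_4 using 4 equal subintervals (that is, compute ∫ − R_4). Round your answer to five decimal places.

Exact integral: ∫_-3^0.5 g(t) dt ≈ -74.3020833.
R_4 ≈ -38.5410156.
Error ≈ -74.3020833 − (-38.5410156) ≈ -35.76107.

-35.76107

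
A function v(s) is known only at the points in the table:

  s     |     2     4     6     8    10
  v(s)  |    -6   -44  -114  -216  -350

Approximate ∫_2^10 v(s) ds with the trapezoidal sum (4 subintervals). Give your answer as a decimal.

Δs = 2.
T_4 = (2/2)·[(-6) + 2·(-44) + 2·(-114) + 2·(-216) + (-350)] = -1104.

-1104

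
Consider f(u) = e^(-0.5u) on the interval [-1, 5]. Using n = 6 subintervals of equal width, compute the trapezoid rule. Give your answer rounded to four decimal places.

Δu = (5 − (-1))/6 = 1.
f(-1) ≈ 1.6487, f(0) ≈ 1.0000, f(1) ≈ 0.6065, f(2) ≈ 0.3679, f(3) ≈ 0.2231, f(4) ≈ 0.1353, f(5) ≈ 0.0821.
T_6 = (Δu/2)·[f(u_0) + 2f(u_1) + ... + 2f(u_{5}) + f(u_6)].
Sum ≈ 3.1983.

3.1983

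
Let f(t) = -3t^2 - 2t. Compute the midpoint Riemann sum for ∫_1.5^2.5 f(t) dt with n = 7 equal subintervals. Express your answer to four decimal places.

Δt = (2.5 − 1.5)/7 = 1/7.
Midpoints: 11/7, 12/7, 13/7, 2, 15/7, 16/7, 17/7.
f(11/7) = -517/49, f(12/7) = -600/49, f(13/7) = -689/49, f(2) = -16, f(15/7) = -885/49, f(16/7) = -992/49, f(17/7) = -1105/49.
Sum = Δt · [f(11/7) + f(12/7) + f(13/7) + ...].
Sum ≈ -16.2449.

-16.2449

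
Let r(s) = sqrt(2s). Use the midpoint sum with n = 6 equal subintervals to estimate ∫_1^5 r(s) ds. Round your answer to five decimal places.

9.60524

Δs = (5 − 1)/6 = 2/3.
Midpoints: 4/3, 2, 8/3, 10/3, 4, 14/3.
r(4/3) ≈ 1.63299, r(2) ≈ 2.00000, r(8/3) ≈ 2.30940, r(10/3) ≈ 2.58199, r(4) ≈ 2.82843, r(14/3) ≈ 3.05505.
Sum = Δs · [r(4/3) + r(2) + r(8/3) + ...].
Sum ≈ 9.60524.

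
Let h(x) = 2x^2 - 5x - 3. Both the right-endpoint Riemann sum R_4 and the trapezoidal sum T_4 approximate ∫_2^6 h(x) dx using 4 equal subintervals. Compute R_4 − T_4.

22

R_4 = 70.
T_4 = 48.
R_4 − T_4 = 22.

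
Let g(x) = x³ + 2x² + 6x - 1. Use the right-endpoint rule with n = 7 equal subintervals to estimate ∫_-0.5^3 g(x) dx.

78.3125

Δx = (3 − (-0.5))/7 = 0.5.
Right endpoints: 0, 0.5, 1, 1.5, 2, 2.5, 3.
g(0) = -1, g(0.5) = 2.625, g(1) = 8, g(1.5) = 15.875, g(2) = 27, g(2.5) = 42.125, g(3) = 62.
Sum = Δx · [g(0) + g(0.5) + g(1) + ...].
Sum = 78.3125.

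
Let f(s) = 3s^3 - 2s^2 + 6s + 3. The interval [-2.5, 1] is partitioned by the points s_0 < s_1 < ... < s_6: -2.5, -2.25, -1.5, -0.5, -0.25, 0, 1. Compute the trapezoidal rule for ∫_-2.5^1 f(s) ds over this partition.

Subinterval widths: 0.25, 0.75, 1, 0.25, 0.25, 1.
f(-2.5) = -71.375, f(-2.25) = -54.796875, f(-1.5) = -20.625, f(-0.5) = -0.875, f(-0.25) = 1.328125, f(0) = 3, f(1) = 10.
On each subinterval the trapezoid contributes (Δs_i/2)·[f(s_{i-1}) + f(s_i)].
Sum = -47.70703125.

-47.70703125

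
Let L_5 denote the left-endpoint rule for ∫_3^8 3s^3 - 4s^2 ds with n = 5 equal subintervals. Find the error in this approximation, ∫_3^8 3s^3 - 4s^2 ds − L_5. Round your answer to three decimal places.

579.583

Exact integral: ∫_3^8 f(s) ds ≈ 2364.58333.
L_5 = 1785.
Error ≈ 2364.58333 − 1785 ≈ 579.583.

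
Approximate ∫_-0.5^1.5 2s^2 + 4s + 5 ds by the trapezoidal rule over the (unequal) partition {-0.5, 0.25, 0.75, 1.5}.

16.65625

Subinterval widths: 0.75, 0.5, 0.75.
f(-0.5) = 3.5, f(0.25) = 6.125, f(0.75) = 9.125, f(1.5) = 15.5.
On each subinterval the trapezoid contributes (Δs_i/2)·[f(s_{i-1}) + f(s_i)].
Sum = 16.65625.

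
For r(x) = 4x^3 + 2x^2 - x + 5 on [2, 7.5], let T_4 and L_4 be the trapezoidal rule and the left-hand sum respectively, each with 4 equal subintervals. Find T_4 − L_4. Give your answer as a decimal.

T_4 = 3527.60546875.
L_4 = 2321.38671875.
T_4 − L_4 = 1206.21875.

1206.21875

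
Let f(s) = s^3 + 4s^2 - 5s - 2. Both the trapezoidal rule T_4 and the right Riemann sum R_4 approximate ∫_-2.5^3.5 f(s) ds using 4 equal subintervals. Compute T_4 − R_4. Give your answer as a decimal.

T_4 = 91.125.
R_4 = 130.5.
T_4 − R_4 = -39.375.

-39.375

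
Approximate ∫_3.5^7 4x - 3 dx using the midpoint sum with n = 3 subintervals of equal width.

63

Δx = (7 − 3.5)/3 = 7/6.
Midpoints: 49/12, 5.25, 77/12.
f(49/12) = 40/3, f(5.25) = 18, f(77/12) = 68/3.
Sum = Δx · [f(49/12) + f(5.25) + f(77/12)].
Sum = 63.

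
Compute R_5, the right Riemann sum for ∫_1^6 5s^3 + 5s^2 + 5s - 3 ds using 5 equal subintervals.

Δs = (6 − 1)/5 = 1.
Right endpoints: 2, 3, 4, 5, 6.
f(2) = 67, f(3) = 192, f(4) = 417, f(5) = 772, f(6) = 1287.
Sum = Δs · [f(2) + f(3) + f(4) + f(5) + f(6)].
Sum = 2735.

2735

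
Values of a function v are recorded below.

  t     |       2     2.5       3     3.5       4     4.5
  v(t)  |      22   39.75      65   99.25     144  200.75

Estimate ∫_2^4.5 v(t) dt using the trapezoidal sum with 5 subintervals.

Δt = 0.5.
T_5 = (0.5/2)·[22 + 2·39.75 + 2·65 + 2·99.25 + 2·144 + 200.75] = 229.6875.

229.6875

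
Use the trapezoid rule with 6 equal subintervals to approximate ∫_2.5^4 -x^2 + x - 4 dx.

Δx = (4 − 2.5)/6 = 0.25.
f(2.5) = -7.75, f(2.75) = -8.8125, f(3) = -10, f(3.25) = -11.3125, f(3.5) = -12.75, f(3.75) = -14.3125, f(4) = -16.
T_6 = (Δx/2)·[f(x_0) + 2f(x_1) + ... + 2f(x_{5}) + f(x_6)].
Sum = -17.265625.

-17.265625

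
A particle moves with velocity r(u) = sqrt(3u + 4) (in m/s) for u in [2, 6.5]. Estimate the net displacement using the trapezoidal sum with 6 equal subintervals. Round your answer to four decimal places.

18.2807

Δu = (6.5 − 2)/6 = 0.75.
r(2) ≈ 3.1623, r(2.75) ≈ 3.5000, r(3.5) ≈ 3.8079, r(4.25) ≈ 4.0927, r(5) ≈ 4.3589, r(5.75) ≈ 4.6098, r(6.5) ≈ 4.8477.
T_6 = (Δu/2)·[r(u_0) + 2r(u_1) + ... + 2r(u_{5}) + r(u_6)].
Sum ≈ 18.2807.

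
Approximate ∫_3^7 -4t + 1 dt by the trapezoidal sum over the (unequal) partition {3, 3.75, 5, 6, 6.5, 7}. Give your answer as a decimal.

Subinterval widths: 0.75, 1.25, 1, 0.5, 0.5.
f(3) = -11, f(3.75) = -14, f(5) = -19, f(6) = -23, f(6.5) = -25, f(7) = -27.
On each subinterval the trapezoid contributes (Δt_i/2)·[f(t_{i-1}) + f(t_i)].
Sum = -76.

-76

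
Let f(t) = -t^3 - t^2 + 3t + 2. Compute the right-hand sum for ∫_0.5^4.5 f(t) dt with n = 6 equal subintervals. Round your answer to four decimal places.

-130.3519

Δt = (4.5 − 0.5)/6 = 2/3.
Right endpoints: 7/6, 11/6, 2.5, 19/6, 23/6, 4.5.
f(7/6) = 551/216, f(11/6) = -437/216, f(2.5) = -12.375, f(19/6) = -6541/216, f(23/6) = -12425/216, f(4.5) = -95.875.
Sum = Δt · [f(7/6) + f(11/6) + f(2.5) + ...].
Sum ≈ -130.3519.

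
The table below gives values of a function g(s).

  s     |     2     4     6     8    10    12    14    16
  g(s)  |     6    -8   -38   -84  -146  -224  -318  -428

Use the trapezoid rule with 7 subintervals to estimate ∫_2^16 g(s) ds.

Δs = 2.
T_7 = (2/2)·[6 + 2·(-8) + 2·(-38) + 2·(-84) + 2·(-146) + 2·(-224) + 2·(-318) + (-428)] = -2058.

-2058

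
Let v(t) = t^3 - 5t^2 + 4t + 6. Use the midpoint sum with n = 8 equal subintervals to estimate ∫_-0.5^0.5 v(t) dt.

5.58984375

Δt = (0.5 − (-0.5))/8 = 0.125.
Midpoints: -0.4375, -0.3125, -0.1875, -0.0625, 0.0625, 0.1875, 0.3125, 0.4375.
v(-0.4375) = 13145/4096, v(-0.3125) = 17331/4096, v(-0.1875) = 20757/4096, v(-0.0625) = 23471/4096, v(0.0625) = 25521/4096, v(0.1875) = 26955/4096, v(0.3125) = 27821/4096, v(0.4375) = 28167/4096.
Sum = Δt · [v(-0.4375) + v(-0.3125) + v(-0.1875) + ...].
Sum = 5.58984375.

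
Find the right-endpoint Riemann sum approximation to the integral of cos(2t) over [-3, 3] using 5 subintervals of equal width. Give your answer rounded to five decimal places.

Δt = (3 − (-3))/5 = 1.2.
Right endpoints: -1.8, -0.6, 0.6, 1.8, 3.
f(-1.8) ≈ -0.89676, f(-0.6) ≈ 0.36236, f(0.6) ≈ 0.36236, f(1.8) ≈ -0.89676, f(3) ≈ 0.96017.
Sum = Δt · [f(-1.8) + f(-0.6) + f(0.6) + f(1.8) + f(3)].
Sum ≈ -0.13036.

-0.13036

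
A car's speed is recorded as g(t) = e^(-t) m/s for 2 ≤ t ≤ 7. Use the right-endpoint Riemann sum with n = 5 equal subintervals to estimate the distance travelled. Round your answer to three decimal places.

Δt = (7 − 2)/5 = 1.
Right endpoints: 3, 4, 5, 6, 7.
g(3) ≈ 0.050, g(4) ≈ 0.018, g(5) ≈ 0.007, g(6) ≈ 0.002, g(7) ≈ 0.001.
Sum = Δt · [g(3) + g(4) + g(5) + g(6) + g(7)].
Sum ≈ 0.078.

0.078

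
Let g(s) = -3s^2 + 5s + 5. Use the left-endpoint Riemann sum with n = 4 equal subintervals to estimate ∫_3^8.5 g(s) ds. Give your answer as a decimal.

-295.15234375

Δs = (8.5 − 3)/4 = 1.375.
Left endpoints: 3, 4.375, 5.75, 7.125.
g(3) = -7, g(4.375) = -30.546875, g(5.75) = -65.4375, g(7.125) = -111.671875.
Sum = Δs · [g(3) + g(4.375) + g(5.75) + g(7.125)].
Sum = -295.15234375.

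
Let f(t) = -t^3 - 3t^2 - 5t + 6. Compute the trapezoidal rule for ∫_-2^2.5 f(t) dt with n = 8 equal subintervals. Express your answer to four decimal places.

-8.9055

Δt = (2.5 − (-2))/8 = 0.5625.
f(-2) = 12, f(-1.4375) = 40791/4096, f(-0.875) = 4479/512, f(-0.3125) = 29901/4096, f(0.25) = 4.546875, f(0.8125) = -2373/4096, f(1.375) = -4683/512, f(1.9375) = -91023/4096, f(2.5) = -40.875.
T_8 = (Δt/2)·[f(t_0) + 2f(t_1) + ... + 2f(t_{7}) + f(t_8)].
Sum ≈ -8.9055.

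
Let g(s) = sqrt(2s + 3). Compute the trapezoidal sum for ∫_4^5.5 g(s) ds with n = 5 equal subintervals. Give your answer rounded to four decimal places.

Δs = (5.5 − 4)/5 = 0.3.
g(4) ≈ 3.3166, g(4.3) ≈ 3.4059, g(4.6) ≈ 3.4928, g(4.9) ≈ 3.5777, g(5.2) ≈ 3.6606, g(5.5) ≈ 3.7417.
T_5 = (Δs/2)·[g(s_0) + 2g(s_1) + ... + 2g(s_{4}) + g(s_5)].
Sum ≈ 5.2999.

5.2999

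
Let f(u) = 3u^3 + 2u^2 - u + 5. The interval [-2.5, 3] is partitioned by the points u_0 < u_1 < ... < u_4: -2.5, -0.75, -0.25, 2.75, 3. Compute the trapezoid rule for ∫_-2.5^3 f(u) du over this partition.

Subinterval widths: 1.75, 0.5, 3, 0.25.
f(-2.5) = -26.875, f(-0.75) = 5.609375, f(-0.25) = 5.328125, f(2.75) = 79.765625, f(3) = 101.
On each subinterval the trapezoid contributes (Δu_i/2)·[f(u_{i-1}) + f(u_i)].
Sum = 134.36328125.

134.36328125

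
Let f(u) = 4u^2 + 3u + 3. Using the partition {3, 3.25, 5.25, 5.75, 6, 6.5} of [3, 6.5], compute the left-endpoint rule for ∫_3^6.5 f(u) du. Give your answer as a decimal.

Subinterval widths: 0.25, 2, 0.5, 0.25, 0.5.
Left endpoints: 3, 3.25, 5.25, 5.75, 6.
f(3) = 48, f(3.25) = 55, f(5.25) = 129, f(5.75) = 152.5, f(6) = 165.
Sum = Σ Δu_i · f(u_i).
Sum = 307.125.

307.125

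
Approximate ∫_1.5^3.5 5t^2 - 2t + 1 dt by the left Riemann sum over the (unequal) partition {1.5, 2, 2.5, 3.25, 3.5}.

Subinterval widths: 0.5, 0.5, 0.75, 0.25.
Left endpoints: 1.5, 2, 2.5, 3.25.
f(1.5) = 9.25, f(2) = 17, f(2.5) = 27.25, f(3.25) = 47.3125.
Sum = Σ Δt_i · f(t_i).
Sum = 45.390625.

45.390625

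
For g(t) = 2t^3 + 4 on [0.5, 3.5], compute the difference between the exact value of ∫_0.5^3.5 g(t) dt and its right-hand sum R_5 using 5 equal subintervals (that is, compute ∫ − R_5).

-27.81

Exact integral: ∫_0.5^3.5 g(t) dt = 87.
R_5 = 114.81.
Error = 87 − 114.81 = -27.81.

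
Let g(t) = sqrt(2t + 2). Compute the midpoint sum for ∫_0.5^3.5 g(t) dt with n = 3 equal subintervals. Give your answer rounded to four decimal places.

Δt = (3.5 − 0.5)/3 = 1.
Midpoints: 1, 2, 3.
g(1) ≈ 2.0000, g(2) ≈ 2.4495, g(3) ≈ 2.8284.
Sum = Δt · [g(1) + g(2) + g(3)].
Sum ≈ 7.2779.

7.2779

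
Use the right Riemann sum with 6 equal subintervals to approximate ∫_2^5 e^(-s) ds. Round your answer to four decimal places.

Δs = (5 − 2)/6 = 0.5.
Right endpoints: 2.5, 3, 3.5, 4, 4.5, 5.
f(2.5) ≈ 0.0821, f(3) ≈ 0.0498, f(3.5) ≈ 0.0302, f(4) ≈ 0.0183, f(4.5) ≈ 0.0111, f(5) ≈ 0.0067.
Sum = Δs · [f(2.5) + f(3) + f(3.5) + ...].
Sum ≈ 0.0991.

0.0991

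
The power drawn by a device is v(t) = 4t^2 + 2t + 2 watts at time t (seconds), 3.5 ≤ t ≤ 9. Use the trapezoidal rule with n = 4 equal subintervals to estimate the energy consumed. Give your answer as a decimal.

Δt = (9 − 3.5)/4 = 1.375.
v(3.5) = 58, v(4.875) = 106.8125, v(6.25) = 170.75, v(7.625) = 249.8125, v(9) = 344.
T_4 = (Δt/2)·[v(t_0) + 2v(t_1) + 2v(t_2) + 2v(t_3) + v(t_4)].
Sum = 1001.515625.

1001.515625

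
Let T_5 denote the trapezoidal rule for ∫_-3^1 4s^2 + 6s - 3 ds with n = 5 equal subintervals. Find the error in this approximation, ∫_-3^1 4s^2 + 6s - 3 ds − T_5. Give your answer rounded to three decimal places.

-1.707

Exact integral: ∫_-3^1 f(s) ds ≈ 1.33333.
T_5 = 3.04.
Error ≈ 1.33333 − 3.04 ≈ -1.707.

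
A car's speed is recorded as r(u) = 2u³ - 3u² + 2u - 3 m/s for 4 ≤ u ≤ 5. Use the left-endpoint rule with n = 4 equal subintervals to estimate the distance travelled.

117.625

Δu = (5 − 4)/4 = 0.25.
Left endpoints: 4, 4.25, 4.5, 4.75.
r(4) = 85, r(4.25) = 104.84375, r(4.5) = 127.5, r(4.75) = 153.15625.
Sum = Δu · [r(4) + r(4.25) + r(4.5) + r(4.75)].
Sum = 117.625.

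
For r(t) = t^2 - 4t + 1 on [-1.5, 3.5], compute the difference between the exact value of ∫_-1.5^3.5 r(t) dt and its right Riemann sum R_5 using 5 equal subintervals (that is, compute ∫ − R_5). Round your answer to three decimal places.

4.167

Exact integral: ∫_-1.5^3.5 r(t) dt ≈ 0.41667.
R_5 = -3.75.
Error ≈ 0.41667 − (-3.75) ≈ 4.167.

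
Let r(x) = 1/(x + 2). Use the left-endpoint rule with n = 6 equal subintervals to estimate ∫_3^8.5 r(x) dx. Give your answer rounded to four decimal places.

0.7921

Δx = (8.5 − 3)/6 = 11/12.
Left endpoints: 3, 47/12, 29/6, 5.75, 20/3, 91/12.
r(3) = 0.2, r(47/12) = 12/71, r(29/6) = 6/41, r(5.75) = 4/31, r(20/3) = 3/26, r(91/12) = 12/115.
Sum = Δx · [r(3) + r(47/12) + r(29/6) + ...].
Sum ≈ 0.7921.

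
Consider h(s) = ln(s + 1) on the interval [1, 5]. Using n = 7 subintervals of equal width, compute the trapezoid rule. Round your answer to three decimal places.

5.355

Δs = (5 − 1)/7 = 4/7.
h(1) ≈ 0.693, h(11/7) ≈ 0.944, h(15/7) ≈ 1.145, h(19/7) ≈ 1.312, h(23/7) ≈ 1.455, h(27/7) ≈ 1.580, h(31/7) ≈ 1.692, h(5) ≈ 1.792.
T_7 = (Δs/2)·[h(s_0) + 2h(s_1) + ... + 2h(s_{6}) + h(s_7)].
Sum ≈ 5.355.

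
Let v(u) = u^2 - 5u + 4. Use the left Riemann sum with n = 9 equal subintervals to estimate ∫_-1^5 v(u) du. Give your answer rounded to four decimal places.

Δu = (5 − (-1))/9 = 2/3.
Left endpoints: -1, -1/3, 1/3, 1, 5/3, 7/3, 3, 11/3, 13/3.
v(-1) = 10, v(-1/3) = 52/9, v(1/3) = 22/9, v(1) = 0, v(5/3) = -14/9, v(7/3) = -20/9, v(3) = -2, v(11/3) = -8/9, v(13/3) = 10/9.
Sum = Δu · [v(-1) + v(-1/3) + v(1/3) + ...].
Sum ≈ 8.4444.

8.4444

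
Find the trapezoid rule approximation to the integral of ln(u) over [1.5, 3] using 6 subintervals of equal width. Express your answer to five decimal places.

Δu = (3 − 1.5)/6 = 0.25.
f(1.5) ≈ 0.40547, f(1.75) ≈ 0.55962, f(2) ≈ 0.69315, f(2.25) ≈ 0.81093, f(2.5) ≈ 0.91629, f(2.75) ≈ 1.01160, f(3) ≈ 1.09861.
T_6 = (Δu/2)·[f(u_0) + 2f(u_1) + ... + 2f(u_{5}) + f(u_6)].
Sum ≈ 1.18591.

1.18591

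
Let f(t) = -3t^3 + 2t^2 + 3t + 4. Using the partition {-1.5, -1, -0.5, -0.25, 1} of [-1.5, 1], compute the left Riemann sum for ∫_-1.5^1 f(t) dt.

15.18359375

Subinterval widths: 0.5, 0.5, 0.25, 1.25.
Left endpoints: -1.5, -1, -0.5, -0.25.
f(-1.5) = 14.125, f(-1) = 6, f(-0.5) = 3.375, f(-0.25) = 3.421875.
Sum = Σ Δt_i · f(t_i).
Sum = 15.18359375.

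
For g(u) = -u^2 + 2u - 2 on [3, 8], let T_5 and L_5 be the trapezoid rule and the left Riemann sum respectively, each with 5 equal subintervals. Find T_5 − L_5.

-22.5

T_5 = -117.5.
L_5 = -95.
T_5 − L_5 = -22.5.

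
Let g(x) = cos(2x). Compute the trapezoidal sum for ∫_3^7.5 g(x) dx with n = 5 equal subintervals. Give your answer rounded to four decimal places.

Δx = (7.5 − 3)/5 = 0.9.
g(3) ≈ 0.9602, g(3.9) ≈ 0.0540, g(4.8) ≈ -0.9847, g(5.7) ≈ 0.3935, g(6.6) ≈ 0.8059, g(7.5) ≈ -0.7597.
T_5 = (Δx/2)·[g(x_0) + 2g(x_1) + ... + 2g(x_{4}) + g(x_5)].
Sum ≈ 0.3320.

0.3320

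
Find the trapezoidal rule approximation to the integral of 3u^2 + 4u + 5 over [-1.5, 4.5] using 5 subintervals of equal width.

Δu = (4.5 − (-1.5))/5 = 1.2.
f(-1.5) = 5.75, f(-0.3) = 4.07, f(0.9) = 11.03, f(2.1) = 26.63, f(3.3) = 50.87, f(4.5) = 83.75.
T_5 = (Δu/2)·[f(u_0) + 2f(u_1) + ... + 2f(u_{4}) + f(u_5)].
Sum = 164.82.

164.82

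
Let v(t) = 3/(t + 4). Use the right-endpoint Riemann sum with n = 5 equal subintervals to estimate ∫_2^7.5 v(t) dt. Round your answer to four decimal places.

1.8263

Δt = (7.5 − 2)/5 = 1.1.
Right endpoints: 3.1, 4.2, 5.3, 6.4, 7.5.
v(3.1) = 30/71, v(4.2) = 15/41, v(5.3) = 10/31, v(6.4) = 15/52, v(7.5) = 6/23.
Sum = Δt · [v(3.1) + v(4.2) + v(5.3) + v(6.4) + v(7.5)].
Sum ≈ 1.8263.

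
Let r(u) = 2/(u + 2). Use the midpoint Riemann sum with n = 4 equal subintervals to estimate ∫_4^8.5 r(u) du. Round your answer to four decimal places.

Δu = (8.5 − 4)/4 = 1.125.
Midpoints: 4.5625, 5.6875, 6.8125, 7.9375.
r(4.5625) = 32/105, r(5.6875) = 32/123, r(6.8125) = 32/141, r(7.9375) = 32/159.
Sum = Δu · [r(4.5625) + r(5.6875) + r(6.8125) + r(7.9375)].
Sum ≈ 1.1173.

1.1173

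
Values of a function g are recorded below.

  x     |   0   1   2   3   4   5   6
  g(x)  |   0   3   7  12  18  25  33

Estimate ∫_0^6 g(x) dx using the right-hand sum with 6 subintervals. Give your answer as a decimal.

98

Δx = 1.
Sum = 1·[3 + 7 + 12 + 18 + 25 + 33] = 98.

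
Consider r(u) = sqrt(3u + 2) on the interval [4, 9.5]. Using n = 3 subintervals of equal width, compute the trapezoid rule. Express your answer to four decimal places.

Δu = (9.5 − 4)/3 = 11/6.
r(4) ≈ 3.7417, r(35/6) ≈ 4.4159, r(23/3) ≈ 5.0000, r(9.5) ≈ 5.5227.
T_3 = (Δu/2)·[r(u_0) + 2r(u_1) + 2r(u_2) + r(u_3)].
Sum ≈ 25.7548.

25.7548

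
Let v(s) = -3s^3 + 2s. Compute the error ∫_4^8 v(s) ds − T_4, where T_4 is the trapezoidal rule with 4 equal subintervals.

Exact integral: ∫_4^8 v(s) ds = -2832.
T_4 = -2868.
Error = -2832 − (-2868) = 36.

36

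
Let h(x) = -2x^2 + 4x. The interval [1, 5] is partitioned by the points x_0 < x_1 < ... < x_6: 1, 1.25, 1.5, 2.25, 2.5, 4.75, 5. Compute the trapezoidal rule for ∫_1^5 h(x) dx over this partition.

Subinterval widths: 0.25, 0.25, 0.75, 0.25, 2.25, 0.25.
h(1) = 2, h(1.25) = 1.875, h(1.5) = 1.5, h(2.25) = -1.125, h(2.5) = -2.5, h(4.75) = -26.125, h(5) = -30.
On each subinterval the trapezoid contributes (Δx_i/2)·[h(x_{i-1}) + h(x_i)].
Sum = -38.625.

-38.625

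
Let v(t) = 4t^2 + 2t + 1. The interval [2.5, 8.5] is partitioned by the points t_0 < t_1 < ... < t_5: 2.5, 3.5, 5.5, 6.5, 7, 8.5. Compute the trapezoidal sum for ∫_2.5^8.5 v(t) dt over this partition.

879

Subinterval widths: 1, 2, 1, 0.5, 1.5.
v(2.5) = 31, v(3.5) = 57, v(5.5) = 133, v(6.5) = 183, v(7) = 211, v(8.5) = 307.
On each subinterval the trapezoid contributes (Δt_i/2)·[v(t_{i-1}) + v(t_i)].
Sum = 879.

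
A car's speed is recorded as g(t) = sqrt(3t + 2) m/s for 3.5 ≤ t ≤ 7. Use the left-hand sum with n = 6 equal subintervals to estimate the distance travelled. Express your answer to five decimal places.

Δt = (7 − 3.5)/6 = 7/12.
Left endpoints: 3.5, 49/12, 14/3, 5.25, 35/6, 77/12.
g(3.5) ≈ 3.53553, g(49/12) ≈ 3.77492, g(14/3) ≈ 4.00000, g(5.25) ≈ 4.21307, g(35/6) ≈ 4.41588, g(77/12) ≈ 4.60977.
Sum = Δt · [g(3.5) + g(49/12) + g(14/3) + ...].
Sum ≈ 14.32035.

14.32035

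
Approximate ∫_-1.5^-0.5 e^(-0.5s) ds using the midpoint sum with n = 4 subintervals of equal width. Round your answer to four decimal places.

Δs = (-0.5 − (-1.5))/4 = 0.25.
Midpoints: -1.375, -1.125, -0.875, -0.625.
f(-1.375) ≈ 1.9887, f(-1.125) ≈ 1.7551, f(-0.875) ≈ 1.5488, f(-0.625) ≈ 1.3668.
Sum = Δs · [f(-1.375) + f(-1.125) + f(-0.875) + f(-0.625)].
Sum ≈ 1.6649.

1.6649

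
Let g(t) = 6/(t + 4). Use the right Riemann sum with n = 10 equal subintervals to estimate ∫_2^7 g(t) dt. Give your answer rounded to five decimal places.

3.52562

Δt = (7 − 2)/10 = 0.5.
Right endpoints: 2.5, 3, 3.5, 4, 4.5, 5, 5.5, 6, 6.5, 7.
g(2.5) = 12/13, g(3) = 6/7, g(3.5) = 0.8, g(4) = 0.75, g(4.5) = 12/17, g(5) = 2/3, g(5.5) = 12/19, g(6) = 0.6, g(6.5) = 4/7, g(7) = 6/11.
Sum = Δt · [g(2.5) + g(3) + g(3.5) + ...].
Sum ≈ 3.52562.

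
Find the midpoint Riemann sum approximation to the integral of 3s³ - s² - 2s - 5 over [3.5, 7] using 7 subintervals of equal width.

1530.5390625

Δs = (7 − 3.5)/7 = 0.5.
Midpoints: 3.75, 4.25, 4.75, 5.25, 5.75, 6.25, 6.75.
f(3.75) = 131.640625, f(4.25) = 198.734375, f(4.75) = 284.453125, f(5.25) = 391.046875, f(5.75) = 520.765625, f(6.25) = 675.859375, f(6.75) = 858.578125.
Sum = Δs · [f(3.75) + f(4.25) + f(4.75) + ...].
Sum = 1530.5390625.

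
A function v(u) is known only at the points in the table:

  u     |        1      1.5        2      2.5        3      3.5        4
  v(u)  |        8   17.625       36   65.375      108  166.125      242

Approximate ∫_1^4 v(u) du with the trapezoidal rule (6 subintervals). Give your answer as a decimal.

Δu = 0.5.
T_6 = (0.5/2)·[8 + 2·17.625 + 2·36 + 2·65.375 + 2·108 + 2·166.125 + 242] = 259.0625.

259.0625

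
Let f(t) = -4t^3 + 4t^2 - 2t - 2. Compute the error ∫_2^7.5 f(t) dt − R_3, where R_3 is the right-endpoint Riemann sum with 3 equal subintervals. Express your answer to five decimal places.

Exact integral: ∫_2^7.5 f(t) dt ≈ -2659.4791667.
R_3 ≈ -4158.8148148.
Error ≈ -2659.4791667 − (-4158.8148148) ≈ 1499.33565.

1499.33565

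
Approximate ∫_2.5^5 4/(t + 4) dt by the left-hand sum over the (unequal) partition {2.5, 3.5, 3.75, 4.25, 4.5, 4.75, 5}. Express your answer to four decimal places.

Subinterval widths: 1, 0.25, 0.5, 0.25, 0.25, 0.25.
Left endpoints: 2.5, 3.5, 3.75, 4.25, 4.5, 4.75.
f(2.5) = 8/13, f(3.5) = 8/15, f(3.75) = 16/31, f(4.25) = 16/33, f(4.5) = 8/17, f(4.75) = 16/35.
Sum = Σ Δt_i · f(t_i).
Sum ≈ 1.3599.

1.3599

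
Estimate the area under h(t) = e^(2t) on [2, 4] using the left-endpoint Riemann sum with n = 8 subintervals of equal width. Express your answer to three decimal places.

1127.742

Δt = (4 − 2)/8 = 0.25.
Left endpoints: 2, 2.25, 2.5, 2.75, 3, 3.25, 3.5, 3.75.
h(2) ≈ 54.598, h(2.25) ≈ 90.017, h(2.5) ≈ 148.413, h(2.75) ≈ 244.692, h(3) ≈ 403.429, h(3.25) ≈ 665.142, h(3.5) ≈ 1096.633, h(3.75) ≈ 1808.042.
Sum = Δt · [h(2) + h(2.25) + h(2.5) + ...].
Sum ≈ 1127.742.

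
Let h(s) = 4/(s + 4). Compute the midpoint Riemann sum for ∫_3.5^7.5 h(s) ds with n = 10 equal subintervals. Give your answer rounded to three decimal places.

Δs = (7.5 − 3.5)/10 = 0.4.
Midpoints: 3.7, 4.1, 4.5, 4.9, 5.3, 5.7, 6.1, 6.5, 6.9, 7.3.
h(3.7) = 40/77, h(4.1) = 40/81, h(4.5) = 8/17, h(4.9) = 40/89, h(5.3) = 40/93, h(5.7) = 40/97, h(6.1) = 40/101, h(6.5) = 8/21, h(6.9) = 40/109, h(7.3) = 40/113.
Sum = Δs · [h(3.7) + h(4.1) + h(4.5) + ...].
Sum ≈ 1.710.

1.710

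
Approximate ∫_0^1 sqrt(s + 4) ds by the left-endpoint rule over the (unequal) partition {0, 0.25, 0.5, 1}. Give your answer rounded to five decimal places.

Subinterval widths: 0.25, 0.25, 0.5.
Left endpoints: 0, 0.25, 0.5.
f(0) ≈ 2.00000, f(0.25) ≈ 2.06155, f(0.5) ≈ 2.12132.
Sum = Σ Δs_i · f(s_i).
Sum ≈ 2.07605.

2.07605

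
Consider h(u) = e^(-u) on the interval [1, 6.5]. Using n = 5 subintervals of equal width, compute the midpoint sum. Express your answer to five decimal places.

0.34854

Δu = (6.5 − 1)/5 = 1.1.
Midpoints: 1.55, 2.65, 3.75, 4.85, 5.95.
h(1.55) ≈ 0.21225, h(2.65) ≈ 0.07065, h(3.75) ≈ 0.02352, h(4.85) ≈ 0.00783, h(5.95) ≈ 0.00261.
Sum = Δu · [h(1.55) + h(2.65) + h(3.75) + h(4.85) + h(5.95)].
Sum ≈ 0.34854.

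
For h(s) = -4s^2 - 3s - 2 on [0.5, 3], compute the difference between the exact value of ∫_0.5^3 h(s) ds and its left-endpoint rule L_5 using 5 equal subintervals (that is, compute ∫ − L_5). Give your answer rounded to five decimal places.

Exact integral: ∫_0.5^3 h(s) ds ≈ -53.9583333.
L_5 = -43.75.
Error ≈ -53.9583333 − (-43.75) ≈ -10.20833.

-10.20833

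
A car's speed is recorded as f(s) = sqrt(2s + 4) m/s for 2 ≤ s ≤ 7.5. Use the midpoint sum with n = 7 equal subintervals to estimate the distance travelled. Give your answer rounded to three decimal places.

20.067

Δs = (7.5 − 2)/7 = 11/14.
Midpoints: 67/28, 89/28, 111/28, 4.75, 155/28, 177/28, 199/28.
f(67/28) ≈ 2.964, f(89/28) ≈ 3.218, f(111/28) ≈ 3.454, f(4.75) ≈ 3.674, f(155/28) ≈ 3.882, f(177/28) ≈ 4.080, f(199/28) ≈ 4.268.
Sum = Δs · [f(67/28) + f(89/28) + f(111/28) + ...].
Sum ≈ 20.067.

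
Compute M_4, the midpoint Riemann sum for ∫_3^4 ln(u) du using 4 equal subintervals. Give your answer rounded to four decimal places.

1.2496

Δu = (4 − 3)/4 = 0.25.
Midpoints: 3.125, 3.375, 3.625, 3.875.
f(3.125) ≈ 1.1394, f(3.375) ≈ 1.2164, f(3.625) ≈ 1.2879, f(3.875) ≈ 1.3545.
Sum = Δu · [f(3.125) + f(3.375) + f(3.625) + f(3.875)].
Sum ≈ 1.2496.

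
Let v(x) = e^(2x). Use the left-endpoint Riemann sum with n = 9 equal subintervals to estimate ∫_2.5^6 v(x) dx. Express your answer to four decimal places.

Δx = (6 − 2.5)/9 = 7/18.
Left endpoints: 2.5, 26/9, 59/18, 11/3, 73/18, 40/9, 29/6, 47/9, 101/18.
v(2.5) ≈ 148.4132, v(26/9) ≈ 323.0405, v(59/18) ≈ 703.1397, v(11/3) ≈ 1530.4749, v(73/18) ≈ 3331.2774, v(40/9) ≈ 7250.9581, v(29/6) ≈ 15782.6524, v(47/9) ≈ 34352.9936, v(101/18) ≈ 74773.7542.
Sum = Δx · [v(2.5) + v(26/9) + v(59/18) + ...].
Sum ≈ 53743.1626.

53743.1626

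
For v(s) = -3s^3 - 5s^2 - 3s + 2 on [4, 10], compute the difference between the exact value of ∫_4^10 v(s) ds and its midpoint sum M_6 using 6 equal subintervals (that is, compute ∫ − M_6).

-34

Exact integral: ∫_4^10 v(s) ds = -8982.
M_6 = -8948.
Error = -8982 − (-8948) = -34.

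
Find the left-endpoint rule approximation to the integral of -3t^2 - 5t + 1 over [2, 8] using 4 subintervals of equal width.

Δt = (8 − 2)/4 = 1.5.
Left endpoints: 2, 3.5, 5, 6.5.
f(2) = -21, f(3.5) = -53.25, f(5) = -99, f(6.5) = -158.25.
Sum = Δt · [f(2) + f(3.5) + f(5) + f(6.5)].
Sum = -497.25.

-497.25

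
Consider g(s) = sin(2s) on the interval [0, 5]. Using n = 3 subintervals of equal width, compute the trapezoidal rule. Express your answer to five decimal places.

-0.14738

Δs = (5 − 0)/3 = 5/3.
g(0) ≈ 0.00000, g(5/3) ≈ -0.19057, g(10/3) ≈ 0.37415, g(5) ≈ -0.54402.
T_3 = (Δs/2)·[g(s_0) + 2g(s_1) + 2g(s_2) + g(s_3)].
Sum ≈ -0.14738.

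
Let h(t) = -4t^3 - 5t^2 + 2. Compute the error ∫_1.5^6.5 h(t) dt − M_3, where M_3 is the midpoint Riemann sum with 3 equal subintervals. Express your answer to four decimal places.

Exact integral: ∫_1.5^6.5 h(t) dt ≈ -2222.083333.
M_3 ≈ -2160.740741.
Error ≈ -2222.083333 − (-2160.740741) ≈ -61.3426.

-61.3426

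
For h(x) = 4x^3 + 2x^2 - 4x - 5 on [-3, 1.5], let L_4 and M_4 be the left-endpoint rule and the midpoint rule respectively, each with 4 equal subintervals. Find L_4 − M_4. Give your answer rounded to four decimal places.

-60.5918

L_4 = -121.95703125.
M_4 ≈ -61.365234.
L_4 − M_4 ≈ -60.5918.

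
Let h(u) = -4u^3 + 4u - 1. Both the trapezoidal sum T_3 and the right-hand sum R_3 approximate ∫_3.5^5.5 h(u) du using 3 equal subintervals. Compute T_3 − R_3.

T_3 = -739.
R_3 = -901.
T_3 − R_3 = 162.

162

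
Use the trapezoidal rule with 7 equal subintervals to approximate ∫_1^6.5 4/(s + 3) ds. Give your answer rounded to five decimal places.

Δs = (6.5 − 1)/7 = 11/14.
f(1) = 1, f(25/14) = 56/67, f(18/7) = 28/39, f(47/14) = 56/89, f(29/7) = 0.56, f(69/14) = 56/111, f(40/7) = 28/61, f(6.5) = 8/19.
T_7 = (Δs/2)·[f(s_0) + 2f(s_1) + ... + 2f(s_{6}) + f(s_7)].
Sum ≈ 3.47052.

3.47052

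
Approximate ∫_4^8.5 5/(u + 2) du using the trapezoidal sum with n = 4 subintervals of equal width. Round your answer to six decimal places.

Δu = (8.5 − 4)/4 = 1.125.
f(4) = 5/6, f(5.125) = 40/57, f(6.25) = 20/33, f(7.375) = 8/15, f(8.5) = 10/21.
T_4 = (Δu/2)·[f(u_0) + 2f(u_1) + 2f(u_2) + 2f(u_3) + f(u_4)].
Sum ≈ 2.807899.

2.807899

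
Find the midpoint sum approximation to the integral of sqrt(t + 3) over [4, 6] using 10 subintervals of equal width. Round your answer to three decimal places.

Δt = (6 − 4)/10 = 0.2.
Midpoints: 4.1, 4.3, 4.5, 4.7, 4.9, 5.1, 5.3, 5.5, 5.7, 5.9.
f(4.1) ≈ 2.665, f(4.3) ≈ 2.702, f(4.5) ≈ 2.739, f(4.7) ≈ 2.775, f(4.9) ≈ 2.811, f(5.1) ≈ 2.846, f(5.3) ≈ 2.881, f(5.5) ≈ 2.915, f(5.7) ≈ 2.950, f(5.9) ≈ 2.983.
Sum = Δt · [f(4.1) + f(4.3) + f(4.5) + ...].
Sum ≈ 5.653.

5.653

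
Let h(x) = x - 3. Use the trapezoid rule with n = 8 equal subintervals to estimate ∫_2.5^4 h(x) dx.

0.375

Δx = (4 − 2.5)/8 = 0.1875.
h(2.5) = -0.5, h(2.6875) = -0.3125, h(2.875) = -0.125, h(3.0625) = 0.0625, h(3.25) = 0.25, h(3.4375) = 0.4375, h(3.625) = 0.625, h(3.8125) = 0.8125, h(4) = 1.
T_8 = (Δx/2)·[h(x_0) + 2h(x_1) + ... + 2h(x_{7}) + h(x_8)].
Sum = 0.375.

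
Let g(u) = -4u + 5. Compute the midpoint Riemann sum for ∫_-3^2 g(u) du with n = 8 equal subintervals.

Δu = (2 − (-3))/8 = 0.625.
Midpoints: -2.6875, -2.0625, -1.4375, -0.8125, -0.1875, 0.4375, 1.0625, 1.6875.
g(-2.6875) = 15.75, g(-2.0625) = 13.25, g(-1.4375) = 10.75, g(-0.8125) = 8.25, g(-0.1875) = 5.75, g(0.4375) = 3.25, g(1.0625) = 0.75, g(1.6875) = -1.75.
Sum = Δu · [g(-2.6875) + g(-2.0625) + g(-1.4375) + ...].
Sum = 35.

35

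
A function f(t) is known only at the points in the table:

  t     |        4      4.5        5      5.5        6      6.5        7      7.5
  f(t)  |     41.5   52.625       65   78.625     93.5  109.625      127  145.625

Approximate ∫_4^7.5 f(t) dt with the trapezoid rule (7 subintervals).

309.96875

Δt = 0.5.
T_7 = (0.5/2)·[41.5 + 2·52.625 + 2·65 + 2·78.625 + 2·93.5 + 2·109.625 + 2·127 + 145.625] = 309.96875.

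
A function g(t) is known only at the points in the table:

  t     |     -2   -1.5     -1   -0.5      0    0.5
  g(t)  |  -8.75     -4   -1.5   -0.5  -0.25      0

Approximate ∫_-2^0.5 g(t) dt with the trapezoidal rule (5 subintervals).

Δt = 0.5.
T_5 = (0.5/2)·[(-8.75) + 2·(-4) + 2·(-1.5) + 2·(-0.5) + 2·(-0.25) + 0] = -5.3125.

-5.3125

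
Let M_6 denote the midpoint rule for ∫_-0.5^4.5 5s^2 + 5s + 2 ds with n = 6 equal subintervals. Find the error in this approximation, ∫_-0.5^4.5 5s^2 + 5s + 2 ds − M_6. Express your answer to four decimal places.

1.4468

Exact integral: ∫_-0.5^4.5 f(s) ds ≈ 212.083333.
M_6 ≈ 210.636574.
Error ≈ 212.083333 − 210.636574 ≈ 1.4468.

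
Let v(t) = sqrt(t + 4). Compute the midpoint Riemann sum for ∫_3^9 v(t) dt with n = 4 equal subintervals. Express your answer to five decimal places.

Δt = (9 − 3)/4 = 1.5.
Midpoints: 3.75, 5.25, 6.75, 8.25.
v(3.75) ≈ 2.78388, v(5.25) ≈ 3.04138, v(6.75) ≈ 3.27872, v(8.25) ≈ 3.50000.
Sum = Δt · [v(3.75) + v(5.25) + v(6.75) + v(8.25)].
Sum ≈ 18.90597.

18.90597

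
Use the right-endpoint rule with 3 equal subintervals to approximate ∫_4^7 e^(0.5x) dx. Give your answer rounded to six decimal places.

65.383483

Δx = (7 − 4)/3 = 1.
Right endpoints: 5, 6, 7.
f(5) ≈ 12.182494, f(6) ≈ 20.085537, f(7) ≈ 33.115452.
Sum = Δx · [f(5) + f(6) + f(7)].
Sum ≈ 65.383483.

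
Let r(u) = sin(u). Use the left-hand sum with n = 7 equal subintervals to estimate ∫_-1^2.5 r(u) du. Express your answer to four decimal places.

Δu = (2.5 − (-1))/7 = 0.5.
Left endpoints: -1, -0.5, 0, 0.5, 1, 1.5, 2.
r(-1) ≈ -0.8415, r(-0.5) ≈ -0.4794, r(0) ≈ 0.0000, r(0.5) ≈ 0.4794, r(1) ≈ 0.8415, r(1.5) ≈ 0.9975, r(2) ≈ 0.9093.
Sum = Δu · [r(-1) + r(-0.5) + r(0) + ...].
Sum ≈ 0.9534.

0.9534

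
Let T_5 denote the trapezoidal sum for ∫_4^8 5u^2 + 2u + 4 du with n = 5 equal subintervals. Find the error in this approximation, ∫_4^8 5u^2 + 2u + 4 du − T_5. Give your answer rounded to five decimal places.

-2.13333

Exact integral: ∫_4^8 f(u) du ≈ 810.6666667.
T_5 = 812.8.
Error ≈ 810.6666667 − 812.8 ≈ -2.13333.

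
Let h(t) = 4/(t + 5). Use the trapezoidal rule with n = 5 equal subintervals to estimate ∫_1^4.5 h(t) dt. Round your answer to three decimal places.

1.841

Δt = (4.5 − 1)/5 = 0.7.
h(1) = 2/3, h(1.7) = 40/67, h(2.4) = 20/37, h(3.1) = 40/81, h(3.8) = 5/11, h(4.5) = 8/19.
T_5 = (Δt/2)·[h(t_0) + 2h(t_1) + ... + 2h(t_{4}) + h(t_5)].
Sum ≈ 1.841.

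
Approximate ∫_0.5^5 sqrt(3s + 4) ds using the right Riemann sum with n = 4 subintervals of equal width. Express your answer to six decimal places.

16.639695

Δs = (5 − 0.5)/4 = 1.125.
Right endpoints: 1.625, 2.75, 3.875, 5.
f(1.625) ≈ 2.979094, f(2.75) ≈ 3.500000, f(3.875) ≈ 3.952847, f(5) ≈ 4.358899.
Sum = Δs · [f(1.625) + f(2.75) + f(3.875) + f(5)].
Sum ≈ 16.639695.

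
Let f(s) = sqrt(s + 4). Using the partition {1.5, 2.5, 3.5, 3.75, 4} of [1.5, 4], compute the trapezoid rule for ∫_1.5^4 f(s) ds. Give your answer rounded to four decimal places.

Subinterval widths: 1, 1, 0.25, 0.25.
f(1.5) ≈ 2.3452, f(2.5) ≈ 2.5495, f(3.5) ≈ 2.7386, f(3.75) ≈ 2.7839, f(4) ≈ 2.8284.
On each subinterval the trapezoid contributes (Δs_i/2)·[f(s_{i-1}) + f(s_i)].
Sum ≈ 6.4833.

6.4833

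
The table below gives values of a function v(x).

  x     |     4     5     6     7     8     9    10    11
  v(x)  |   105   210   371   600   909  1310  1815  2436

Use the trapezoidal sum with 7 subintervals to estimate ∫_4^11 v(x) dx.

Δx = 1.
T_7 = (1/2)·[105 + 2·210 + 2·371 + 2·600 + 2·909 + 2·1310 + 2·1815 + 2436] = 6485.5.

6485.5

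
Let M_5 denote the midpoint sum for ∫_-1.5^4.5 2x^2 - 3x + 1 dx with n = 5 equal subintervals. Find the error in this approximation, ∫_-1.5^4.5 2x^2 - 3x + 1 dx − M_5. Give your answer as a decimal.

Exact integral: ∫_-1.5^4.5 f(x) dx = 42.
M_5 = 40.56.
Error = 42 − 40.56 = 1.44.

1.44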